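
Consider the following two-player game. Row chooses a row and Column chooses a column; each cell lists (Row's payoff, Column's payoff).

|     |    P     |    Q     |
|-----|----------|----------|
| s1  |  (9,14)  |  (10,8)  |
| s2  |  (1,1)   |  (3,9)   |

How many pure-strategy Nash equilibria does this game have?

1

(s1, P): Row gets 9 (best alternative 1); Column gets 14 (best alternative 8). Neither deviates — NE.
(s2, Q) is not a NE: Row would switch to s1 (10 > 3).
No other cell survives both best-response checks, so there is 1 pure NE.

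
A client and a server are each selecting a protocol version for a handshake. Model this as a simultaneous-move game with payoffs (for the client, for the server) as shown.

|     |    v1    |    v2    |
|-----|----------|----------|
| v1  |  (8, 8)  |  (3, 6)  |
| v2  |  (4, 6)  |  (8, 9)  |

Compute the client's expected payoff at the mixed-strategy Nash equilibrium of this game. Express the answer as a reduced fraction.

52/9

The server mixes with probability q on v1, chosen so the client is indifferent: 8q + 3(1−q) = 4q + 8(1−q) gives q = 5/9.
The client's expected payoff (from either row, since indifferent) is 8·5/9 + 3·4/9 = 52/9.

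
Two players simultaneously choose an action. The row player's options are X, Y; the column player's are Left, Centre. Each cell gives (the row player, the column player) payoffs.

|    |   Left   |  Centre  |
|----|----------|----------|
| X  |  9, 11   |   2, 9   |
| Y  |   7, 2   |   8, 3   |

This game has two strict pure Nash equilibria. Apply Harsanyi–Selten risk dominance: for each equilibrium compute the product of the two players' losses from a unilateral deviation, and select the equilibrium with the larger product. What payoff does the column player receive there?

3

At (X, Left): the row player loses 9 − 7 = 2 by deviating; the column player loses 11 − 9 = 2. Product = 2·2 = 4.
At (Y, Centre): the row player loses 8 − 2 = 6 by deviating; the column player loses 3 − 2 = 1. Product = 6·1 = 6.
6 > 4, so (Y, Centre) is risk-dominant. The column player's payoff there is 3.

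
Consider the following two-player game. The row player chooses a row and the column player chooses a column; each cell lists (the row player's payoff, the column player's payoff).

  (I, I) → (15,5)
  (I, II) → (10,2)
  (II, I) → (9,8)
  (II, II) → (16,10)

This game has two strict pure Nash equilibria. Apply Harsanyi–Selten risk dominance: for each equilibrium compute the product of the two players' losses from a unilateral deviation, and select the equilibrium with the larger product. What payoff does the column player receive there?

At both I: the row player loses 15 − 9 = 6 by deviating; the column player loses 5 − 2 = 3. Product = 6·3 = 18.
At both II: the row player loses 16 − 10 = 6 by deviating; the column player loses 10 − 8 = 2. Product = 6·2 = 12.
18 > 12, so both I is risk-dominant. The column player's payoff there is 5.

5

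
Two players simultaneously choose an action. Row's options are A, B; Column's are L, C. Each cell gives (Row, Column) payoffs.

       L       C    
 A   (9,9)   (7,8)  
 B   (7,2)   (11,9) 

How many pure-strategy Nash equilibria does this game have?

2

(A, L): Row gets 9 (best alternative 7); Column gets 9 (best alternative 8). Neither deviates — NE.
(B, C): Row gets 11 (best alternative 7); Column gets 9 (best alternative 2). Neither deviates — NE.
(B, L) is not a NE: Row would switch to A (9 > 7).
No other cell survives both best-response checks, so there are 2 pure NE.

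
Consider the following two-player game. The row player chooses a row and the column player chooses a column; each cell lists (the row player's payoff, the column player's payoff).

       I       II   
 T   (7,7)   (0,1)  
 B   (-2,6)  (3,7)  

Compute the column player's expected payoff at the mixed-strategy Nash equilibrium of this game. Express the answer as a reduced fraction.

The row player mixes with probability p on T, chosen so the column player is indifferent: 7p + 6(1−p) = 1p + 7(1−p) gives p = 1/7.
The column player's expected payoff is 7·1/7 + 6·6/7 = 43/7.

43/7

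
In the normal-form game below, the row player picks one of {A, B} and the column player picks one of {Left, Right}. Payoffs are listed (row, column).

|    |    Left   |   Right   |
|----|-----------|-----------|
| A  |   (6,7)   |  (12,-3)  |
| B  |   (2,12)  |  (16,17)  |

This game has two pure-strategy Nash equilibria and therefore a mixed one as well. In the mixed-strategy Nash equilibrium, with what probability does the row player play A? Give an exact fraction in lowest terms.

The row player's mix p on A must make the column player indifferent between Left and Right.
The column player's payoff from Left: 7p + 12(1−p). From Right: (-3)p + 17(1−p).
Set equal: 10p = 5(1−p) → p = 5/15 = 1/3.

1/3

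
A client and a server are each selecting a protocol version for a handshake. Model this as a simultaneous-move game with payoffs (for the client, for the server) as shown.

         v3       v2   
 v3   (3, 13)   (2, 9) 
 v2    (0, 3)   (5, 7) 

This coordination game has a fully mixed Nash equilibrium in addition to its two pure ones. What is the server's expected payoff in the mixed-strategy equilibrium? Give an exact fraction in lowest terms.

The client mixes with probability p on v3, chosen so the server is indifferent: 13p + 3(1−p) = 9p + 7(1−p) gives p = 1/2.
The server's expected payoff is 13·1/2 + 3·1/2 = 8.

8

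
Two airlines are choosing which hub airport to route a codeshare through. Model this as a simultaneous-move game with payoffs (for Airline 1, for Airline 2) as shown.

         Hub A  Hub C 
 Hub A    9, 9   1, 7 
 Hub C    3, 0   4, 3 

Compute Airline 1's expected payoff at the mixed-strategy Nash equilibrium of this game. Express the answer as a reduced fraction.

Airline 2 mixes with probability q on Hub A, chosen so Airline 1 is indifferent: 9q + 1(1−q) = 3q + 4(1−q) gives q = 1/3.
Airline 1's expected payoff (from either row, since indifferent) is 9·1/3 + 1·2/3 = 11/3.

11/3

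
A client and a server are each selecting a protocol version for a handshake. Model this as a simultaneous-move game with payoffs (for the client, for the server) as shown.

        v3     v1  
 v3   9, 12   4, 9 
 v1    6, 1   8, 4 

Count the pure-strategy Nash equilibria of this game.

2

Both v3: the client gets 9 (best alternative 6); the server gets 12 (best alternative 9). Neither deviates — NE.
Both v1: the client gets 8 (best alternative 4); the server gets 4 (best alternative 1). Neither deviates — NE.
(v3, v1) is not a NE: the client would switch to v1 (8 > 4).
No other cell survives both best-response checks, so there are 2 pure NE.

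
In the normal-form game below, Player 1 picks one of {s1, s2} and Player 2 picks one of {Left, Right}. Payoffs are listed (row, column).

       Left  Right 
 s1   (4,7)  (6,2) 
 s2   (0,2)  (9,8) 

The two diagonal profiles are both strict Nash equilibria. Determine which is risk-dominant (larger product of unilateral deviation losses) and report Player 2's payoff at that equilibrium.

7

At (s1, Left): Player 1 loses 4 − 0 = 4 by deviating; Player 2 loses 7 − 2 = 5. Product = 4·5 = 20.
At (s2, Right): Player 1 loses 9 − 6 = 3 by deviating; Player 2 loses 8 − 2 = 6. Product = 3·6 = 18.
20 > 18, so (s1, Left) is risk-dominant. Player 2's payoff there is 7.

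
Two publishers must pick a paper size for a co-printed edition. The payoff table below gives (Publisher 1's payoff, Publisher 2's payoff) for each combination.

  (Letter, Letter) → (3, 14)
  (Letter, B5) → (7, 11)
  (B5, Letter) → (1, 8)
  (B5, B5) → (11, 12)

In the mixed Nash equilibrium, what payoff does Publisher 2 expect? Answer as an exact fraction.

80/7

Publisher 1 mixes with probability p on Letter, chosen so Publisher 2 is indifferent: 14p + 8(1−p) = 11p + 12(1−p) gives p = 4/7.
Publisher 2's expected payoff is 14·4/7 + 8·3/7 = 80/7.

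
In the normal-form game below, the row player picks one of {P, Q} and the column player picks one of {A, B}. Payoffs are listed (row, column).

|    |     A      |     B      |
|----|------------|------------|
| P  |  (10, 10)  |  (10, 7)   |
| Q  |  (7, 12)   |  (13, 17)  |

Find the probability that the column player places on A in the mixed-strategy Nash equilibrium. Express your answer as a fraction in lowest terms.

The column player's mix q on A must make the row player indifferent between P and Q.
The row player's payoff from P: 10q + 10(1−q). From Q: 7q + 13(1−q).
Set equal: 3q = 3(1−q) → q = 3/6 = 1/2.

1/2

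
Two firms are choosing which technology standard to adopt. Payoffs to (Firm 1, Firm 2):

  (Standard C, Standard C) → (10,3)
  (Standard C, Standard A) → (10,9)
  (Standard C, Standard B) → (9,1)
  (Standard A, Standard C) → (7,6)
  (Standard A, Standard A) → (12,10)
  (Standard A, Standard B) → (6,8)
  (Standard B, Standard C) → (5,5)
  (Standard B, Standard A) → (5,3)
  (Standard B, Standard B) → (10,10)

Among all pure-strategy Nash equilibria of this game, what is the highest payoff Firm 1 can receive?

Both Standard A is a pure NE (Firm 1: 12 ≥ 10; Firm 2: 10 ≥ 8). Firm 1 gets 12.
Both Standard B is a pure NE (Firm 1: 10 ≥ 9; Firm 2: 10 ≥ 5). Firm 1 gets 10.
Every other cell has a profitable deviation for at least one player. Highest of {12, 10} is 12.

12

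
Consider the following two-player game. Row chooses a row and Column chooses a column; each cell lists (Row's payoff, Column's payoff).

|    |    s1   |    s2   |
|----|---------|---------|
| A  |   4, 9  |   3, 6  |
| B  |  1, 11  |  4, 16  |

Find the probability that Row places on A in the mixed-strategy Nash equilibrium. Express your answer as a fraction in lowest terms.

Row's mix p on A must make Column indifferent between s1 and s2.
Column's payoff from s1: 9p + 11(1−p). From s2: 6p + 16(1−p).
Set equal: 3p = 5(1−p) → p = 5/8.

5/8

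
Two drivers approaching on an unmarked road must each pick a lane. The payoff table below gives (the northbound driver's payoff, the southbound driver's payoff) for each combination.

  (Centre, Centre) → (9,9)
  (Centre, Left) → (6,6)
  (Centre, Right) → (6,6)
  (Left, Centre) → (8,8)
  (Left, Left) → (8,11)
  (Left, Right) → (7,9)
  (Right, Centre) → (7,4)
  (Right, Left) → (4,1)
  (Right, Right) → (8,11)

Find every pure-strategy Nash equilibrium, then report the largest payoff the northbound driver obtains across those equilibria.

9

Both Centre is a pure NE (the northbound driver: 9 ≥ 8; the southbound driver: 9 ≥ 6). The northbound driver gets 9.
Both Left is a pure NE (the northbound driver: 8 ≥ 6; the southbound driver: 11 ≥ 9). The northbound driver gets 8.
Both Right is a pure NE (the northbound driver: 8 ≥ 7; the southbound driver: 11 ≥ 4). The northbound driver gets 8.
Every other cell has a profitable deviation for at least one player. Highest of {9, 8, 8} is 9.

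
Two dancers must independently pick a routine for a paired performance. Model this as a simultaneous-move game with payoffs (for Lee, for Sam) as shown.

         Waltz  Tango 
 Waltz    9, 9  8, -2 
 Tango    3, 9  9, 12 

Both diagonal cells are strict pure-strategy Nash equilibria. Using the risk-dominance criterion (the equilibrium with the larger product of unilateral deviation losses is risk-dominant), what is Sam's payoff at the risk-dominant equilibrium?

9

At both Waltz: Lee loses 9 − 3 = 6 by deviating; Sam loses 9 − (-2) = 11. Product = 6·11 = 66.
At both Tango: Lee loses 9 − 8 = 1 by deviating; Sam loses 12 − 9 = 3. Product = 1·3 = 3.
66 > 3, so both Waltz is risk-dominant. Sam's payoff there is 9.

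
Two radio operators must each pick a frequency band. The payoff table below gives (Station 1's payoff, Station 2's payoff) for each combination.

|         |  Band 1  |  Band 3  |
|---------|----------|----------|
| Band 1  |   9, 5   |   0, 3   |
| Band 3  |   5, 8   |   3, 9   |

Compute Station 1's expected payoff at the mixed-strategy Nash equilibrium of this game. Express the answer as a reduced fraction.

Station 2 mixes with probability q on Band 1, chosen so Station 1 is indifferent: 9q + 0(1−q) = 5q + 3(1−q) gives q = 3/7.
Station 1's expected payoff (from either row, since indifferent) is 9·3/7 + 0·4/7 = 27/7.

27/7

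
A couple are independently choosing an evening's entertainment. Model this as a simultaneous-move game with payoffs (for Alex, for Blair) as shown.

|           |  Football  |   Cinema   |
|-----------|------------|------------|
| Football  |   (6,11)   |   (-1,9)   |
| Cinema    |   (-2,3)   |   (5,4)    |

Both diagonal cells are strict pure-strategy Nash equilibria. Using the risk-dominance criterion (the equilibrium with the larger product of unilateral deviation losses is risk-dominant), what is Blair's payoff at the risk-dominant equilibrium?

11

At both Football: Alex loses 6 − (-2) = 8 by deviating; Blair loses 11 − 9 = 2. Product = 8·2 = 16.
At both Cinema: Alex loses 5 − (-1) = 6 by deviating; Blair loses 4 − 3 = 1. Product = 6·1 = 6.
16 > 6, so both Football is risk-dominant. Blair's payoff there is 11.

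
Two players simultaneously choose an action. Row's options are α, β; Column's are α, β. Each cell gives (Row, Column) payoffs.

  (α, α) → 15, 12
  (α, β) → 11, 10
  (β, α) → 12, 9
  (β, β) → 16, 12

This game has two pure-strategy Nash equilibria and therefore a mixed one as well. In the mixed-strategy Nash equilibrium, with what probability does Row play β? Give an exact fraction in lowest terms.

2/5

Row's mix p on α must make Column indifferent between α and β.
Column's payoff from α: 12p + 9(1−p). From β: 10p + 12(1−p).
Set equal: 2p = 3(1−p) → p = 3/5.
Probability on β is 1 − 3/5 = 2/5.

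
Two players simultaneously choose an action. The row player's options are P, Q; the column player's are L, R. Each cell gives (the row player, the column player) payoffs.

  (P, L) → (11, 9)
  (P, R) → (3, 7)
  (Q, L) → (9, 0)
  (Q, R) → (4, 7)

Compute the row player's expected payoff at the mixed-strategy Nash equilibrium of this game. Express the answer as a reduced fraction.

17/3

The column player mixes with probability q on L, chosen so the row player is indifferent: 11q + 3(1−q) = 9q + 4(1−q) gives q = 1/3.
The row player's expected payoff (from either row, since indifferent) is 11·1/3 + 3·2/3 = 17/3.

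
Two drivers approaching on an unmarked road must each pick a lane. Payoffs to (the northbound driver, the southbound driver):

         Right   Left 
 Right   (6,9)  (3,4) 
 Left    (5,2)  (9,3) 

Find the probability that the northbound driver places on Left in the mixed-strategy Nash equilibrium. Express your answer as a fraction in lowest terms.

The northbound driver's mix p on Right must make the southbound driver indifferent between Right and Left.
The southbound driver's payoff from Right: 9p + 2(1−p). From Left: 4p + 3(1−p).
Set equal: 5p = 1(1−p) → p = 1/6.
Probability on Left is 1 − 1/6 = 5/6.

5/6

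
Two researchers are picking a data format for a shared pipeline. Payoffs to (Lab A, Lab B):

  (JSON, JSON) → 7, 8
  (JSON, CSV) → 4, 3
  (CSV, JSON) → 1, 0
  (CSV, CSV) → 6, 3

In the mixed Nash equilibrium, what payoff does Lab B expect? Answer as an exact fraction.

3

Lab A mixes with probability p on JSON, chosen so Lab B is indifferent: 8p + 0(1−p) = 3p + 3(1−p) gives p = 3/8.
Lab B's expected payoff is 8·3/8 + 0·5/8 = 3.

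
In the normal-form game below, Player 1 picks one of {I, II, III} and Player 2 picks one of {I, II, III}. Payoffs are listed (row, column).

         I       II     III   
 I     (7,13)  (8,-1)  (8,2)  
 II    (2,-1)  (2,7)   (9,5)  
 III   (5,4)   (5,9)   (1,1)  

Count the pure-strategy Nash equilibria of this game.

1

Both I: Player 1 gets 7 (best alternative 5); Player 2 gets 13 (best alternative 2). Neither deviates — NE.
Both II is not a NE: Player 1 would switch to I (8 > 2).
No other cell survives both best-response checks, so there is 1 pure NE.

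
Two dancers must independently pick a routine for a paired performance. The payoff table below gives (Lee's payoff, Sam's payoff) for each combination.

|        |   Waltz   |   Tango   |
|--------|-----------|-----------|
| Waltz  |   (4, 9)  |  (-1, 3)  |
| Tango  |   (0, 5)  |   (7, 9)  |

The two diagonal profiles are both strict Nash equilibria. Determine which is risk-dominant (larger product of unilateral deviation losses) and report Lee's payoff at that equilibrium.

At both Waltz: Lee loses 4 − 0 = 4 by deviating; Sam loses 9 − 3 = 6. Product = 4·6 = 24.
At both Tango: Lee loses 7 − (-1) = 8 by deviating; Sam loses 9 − 5 = 4. Product = 8·4 = 32.
32 > 24, so both Tango is risk-dominant. Lee's payoff there is 7.

7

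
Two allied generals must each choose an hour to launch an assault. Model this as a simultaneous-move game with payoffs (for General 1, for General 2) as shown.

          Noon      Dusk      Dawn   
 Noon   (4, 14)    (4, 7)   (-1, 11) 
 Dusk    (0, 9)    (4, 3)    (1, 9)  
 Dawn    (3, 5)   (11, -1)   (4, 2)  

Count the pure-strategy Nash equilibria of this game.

Both Noon: General 1 gets 4 (best alternative 3); General 2 gets 14 (best alternative 11). Neither deviates — NE.
Both Dusk is not a NE: General 1 would switch to Dawn (11 > 4).
No other cell survives both best-response checks, so there is 1 pure NE.

1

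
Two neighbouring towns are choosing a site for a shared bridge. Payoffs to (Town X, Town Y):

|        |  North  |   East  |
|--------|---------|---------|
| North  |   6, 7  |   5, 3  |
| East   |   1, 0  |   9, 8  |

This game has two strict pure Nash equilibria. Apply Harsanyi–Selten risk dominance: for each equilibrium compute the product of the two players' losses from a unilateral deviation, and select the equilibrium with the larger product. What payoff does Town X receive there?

At both North: Town X loses 6 − 1 = 5 by deviating; Town Y loses 7 − 3 = 4. Product = 5·4 = 20.
At both East: Town X loses 9 − 5 = 4 by deviating; Town Y loses 8 − 0 = 8. Product = 4·8 = 32.
32 > 20, so both East is risk-dominant. Town X's payoff there is 9.

9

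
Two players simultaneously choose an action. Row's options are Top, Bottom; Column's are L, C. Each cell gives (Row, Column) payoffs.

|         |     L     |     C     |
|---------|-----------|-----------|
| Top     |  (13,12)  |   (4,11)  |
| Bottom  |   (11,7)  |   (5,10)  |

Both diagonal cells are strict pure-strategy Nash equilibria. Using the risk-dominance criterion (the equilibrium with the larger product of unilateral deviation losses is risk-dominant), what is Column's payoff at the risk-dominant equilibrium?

At (Top, L): Row loses 13 − 11 = 2 by deviating; Column loses 12 − 11 = 1. Product = 2·1 = 2.
At (Bottom, C): Row loses 5 − 4 = 1 by deviating; Column loses 10 − 7 = 3. Product = 1·3 = 3.
3 > 2, so (Bottom, C) is risk-dominant. Column's payoff there is 10.

10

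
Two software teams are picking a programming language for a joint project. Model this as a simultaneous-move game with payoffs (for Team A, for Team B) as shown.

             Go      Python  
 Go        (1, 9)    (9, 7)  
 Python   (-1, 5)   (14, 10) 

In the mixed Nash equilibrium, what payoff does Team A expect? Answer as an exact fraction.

23/7

Team B mixes with probability q on Go, chosen so Team A is indifferent: 1q + 9(1−q) = (-1)q + 14(1−q) gives q = 5/7.
Team A's expected payoff (from either row, since indifferent) is 1·5/7 + 9·2/7 = 23/7.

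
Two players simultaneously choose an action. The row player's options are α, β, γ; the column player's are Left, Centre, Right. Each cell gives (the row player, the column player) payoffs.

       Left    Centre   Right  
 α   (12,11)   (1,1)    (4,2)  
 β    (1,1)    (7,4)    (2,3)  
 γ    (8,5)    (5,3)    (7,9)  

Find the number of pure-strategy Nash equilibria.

3

(α, Left): the row player gets 12 (best alternative 8); the column player gets 11 (best alternative 2). Neither deviates — NE.
(β, Centre): the row player gets 7 (best alternative 5); the column player gets 4 (best alternative 3). Neither deviates — NE.
(γ, Right): the row player gets 7 (best alternative 4); the column player gets 9 (best alternative 5). Neither deviates — NE.
(γ, Centre) is not a NE: the row player would switch to β (7 > 5).
No other cell survives both best-response checks, so there are 3 pure NE.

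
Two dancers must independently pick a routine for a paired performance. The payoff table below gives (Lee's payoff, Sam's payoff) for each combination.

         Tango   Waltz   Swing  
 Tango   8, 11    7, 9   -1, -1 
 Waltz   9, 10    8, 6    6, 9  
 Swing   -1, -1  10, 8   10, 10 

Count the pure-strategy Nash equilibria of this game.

2

(Waltz, Tango): Lee gets 9 (best alternative 8); Sam gets 10 (best alternative 9). Neither deviates — NE.
Both Swing: Lee gets 10 (best alternative 6); Sam gets 10 (best alternative 8). Neither deviates — NE.
Both Waltz is not a NE: Lee would switch to Swing (10 > 8).
No other cell survives both best-response checks, so there are 2 pure NE.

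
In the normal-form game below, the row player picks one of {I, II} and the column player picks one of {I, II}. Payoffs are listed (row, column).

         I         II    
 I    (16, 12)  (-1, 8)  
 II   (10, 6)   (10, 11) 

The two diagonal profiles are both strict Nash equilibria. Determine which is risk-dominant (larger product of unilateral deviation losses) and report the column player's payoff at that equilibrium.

At both I: the row player loses 16 − 10 = 6 by deviating; the column player loses 12 − 8 = 4. Product = 6·4 = 24.
At both II: the row player loses 10 − (-1) = 11 by deviating; the column player loses 11 − 6 = 5. Product = 11·5 = 55.
55 > 24, so both II is risk-dominant. The column player's payoff there is 11.

11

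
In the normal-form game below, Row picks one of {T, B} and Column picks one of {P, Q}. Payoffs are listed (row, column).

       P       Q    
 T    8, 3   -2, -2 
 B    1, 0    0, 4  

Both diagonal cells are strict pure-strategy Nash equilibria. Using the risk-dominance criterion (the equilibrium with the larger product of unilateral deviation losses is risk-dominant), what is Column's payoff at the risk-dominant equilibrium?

3

At (T, P): Row loses 8 − 1 = 7 by deviating; Column loses 3 − (-2) = 5. Product = 7·5 = 35.
At (B, Q): Row loses 0 − (-2) = 2 by deviating; Column loses 4 − 0 = 4. Product = 2·4 = 8.
35 > 8, so (T, P) is risk-dominant. Column's payoff there is 3.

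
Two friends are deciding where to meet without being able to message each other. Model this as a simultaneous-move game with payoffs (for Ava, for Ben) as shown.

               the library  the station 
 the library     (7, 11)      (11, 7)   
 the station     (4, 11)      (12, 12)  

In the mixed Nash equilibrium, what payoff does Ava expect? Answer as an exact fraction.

Ben mixes with probability q on the library, chosen so Ava is indifferent: 7q + 11(1−q) = 4q + 12(1−q) gives q = 1/4.
Ava's expected payoff (from either row, since indifferent) is 7·1/4 + 11·3/4 = 10.

10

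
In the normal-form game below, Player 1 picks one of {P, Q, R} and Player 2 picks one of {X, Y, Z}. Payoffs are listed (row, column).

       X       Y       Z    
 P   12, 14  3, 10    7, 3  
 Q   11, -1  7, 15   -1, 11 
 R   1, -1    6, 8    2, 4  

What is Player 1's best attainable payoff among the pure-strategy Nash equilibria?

(P, X) is a pure NE (Player 1: 12 ≥ 11; Player 2: 14 ≥ 10). Player 1 gets 12.
(Q, Y) is a pure NE (Player 1: 7 ≥ 6; Player 2: 15 ≥ 11). Player 1 gets 7.
Every other cell has a profitable deviation for at least one player. Highest of {12, 7} is 12.

12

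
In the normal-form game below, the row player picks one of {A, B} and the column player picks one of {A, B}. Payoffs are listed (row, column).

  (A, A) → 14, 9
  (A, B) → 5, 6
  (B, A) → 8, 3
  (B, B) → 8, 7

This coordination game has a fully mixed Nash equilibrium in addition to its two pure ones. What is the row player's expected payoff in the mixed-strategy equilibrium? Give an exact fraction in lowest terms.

The column player mixes with probability q on A, chosen so the row player is indifferent: 14q + 5(1−q) = 8q + 8(1−q) gives q = 1/3.
The row player's expected payoff (from either row, since indifferent) is 14·1/3 + 5·2/3 = 8.

8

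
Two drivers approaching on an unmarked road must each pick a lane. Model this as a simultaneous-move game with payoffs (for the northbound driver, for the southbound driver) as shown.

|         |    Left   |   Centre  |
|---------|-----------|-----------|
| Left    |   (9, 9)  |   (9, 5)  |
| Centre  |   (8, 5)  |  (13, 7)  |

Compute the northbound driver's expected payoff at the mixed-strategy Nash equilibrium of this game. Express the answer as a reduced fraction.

The southbound driver mixes with probability q on Left, chosen so the northbound driver is indifferent: 9q + 9(1−q) = 8q + 13(1−q) gives q = 4/5.
The northbound driver's expected payoff (from either row, since indifferent) is 9·4/5 + 9·1/5 = 9.

9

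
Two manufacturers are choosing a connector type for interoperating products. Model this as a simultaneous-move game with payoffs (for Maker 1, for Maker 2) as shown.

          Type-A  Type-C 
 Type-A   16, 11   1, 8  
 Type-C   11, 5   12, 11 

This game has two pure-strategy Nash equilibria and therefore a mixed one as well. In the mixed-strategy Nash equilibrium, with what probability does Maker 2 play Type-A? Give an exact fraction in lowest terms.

11/16

Maker 2's mix q on Type-A must make Maker 1 indifferent between Type-A and Type-C.
Maker 1's payoff from Type-A: 16q + 1(1−q). From Type-C: 11q + 12(1−q).
Set equal: 5q = 11(1−q) → q = 11/16.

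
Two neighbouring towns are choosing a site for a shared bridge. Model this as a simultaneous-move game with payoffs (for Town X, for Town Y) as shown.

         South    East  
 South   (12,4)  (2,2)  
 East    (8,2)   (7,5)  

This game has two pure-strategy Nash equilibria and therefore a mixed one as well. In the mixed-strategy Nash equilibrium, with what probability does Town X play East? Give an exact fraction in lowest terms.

Town X's mix p on South must make Town Y indifferent between South and East.
Town Y's payoff from South: 4p + 2(1−p). From East: 2p + 5(1−p).
Set equal: 2p = 3(1−p) → p = 3/5.
Probability on East is 1 − 3/5 = 2/5.

2/5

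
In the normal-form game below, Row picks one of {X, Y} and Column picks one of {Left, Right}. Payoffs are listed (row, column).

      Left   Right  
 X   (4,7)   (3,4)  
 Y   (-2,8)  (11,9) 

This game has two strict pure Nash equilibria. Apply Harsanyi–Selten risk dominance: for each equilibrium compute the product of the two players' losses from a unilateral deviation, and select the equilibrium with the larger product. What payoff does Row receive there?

4

At (X, Left): Row loses 4 − (-2) = 6 by deviating; Column loses 7 − 4 = 3. Product = 6·3 = 18.
At (Y, Right): Row loses 11 − 3 = 8 by deviating; Column loses 9 − 8 = 1. Product = 8·1 = 8.
18 > 8, so (X, Left) is risk-dominant. Row's payoff there is 4.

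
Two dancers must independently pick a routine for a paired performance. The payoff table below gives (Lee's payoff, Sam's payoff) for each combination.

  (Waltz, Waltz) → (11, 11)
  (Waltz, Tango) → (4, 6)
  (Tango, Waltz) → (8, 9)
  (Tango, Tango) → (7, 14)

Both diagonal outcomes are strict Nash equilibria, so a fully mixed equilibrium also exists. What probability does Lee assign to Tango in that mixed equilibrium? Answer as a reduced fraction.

1/2

Lee's mix p on Waltz must make Sam indifferent between Waltz and Tango.
Sam's payoff from Waltz: 11p + 9(1−p). From Tango: 6p + 14(1−p).
Set equal: 5p = 5(1−p) → p = 5/10 = 1/2.
Probability on Tango is 1 − 1/2 = 1/2.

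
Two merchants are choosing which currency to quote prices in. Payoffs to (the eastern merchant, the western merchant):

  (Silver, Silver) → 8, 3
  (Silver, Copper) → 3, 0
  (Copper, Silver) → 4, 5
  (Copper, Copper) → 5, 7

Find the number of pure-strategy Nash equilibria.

2

Both Silver: the eastern merchant gets 8 (best alternative 4); the western merchant gets 3 (best alternative 0). Neither deviates — NE.
Both Copper: the eastern merchant gets 5 (best alternative 3); the western merchant gets 7 (best alternative 5). Neither deviates — NE.
(Silver, Copper) is not a NE: the eastern merchant would switch to Copper (5 > 3).
No other cell survives both best-response checks, so there are 2 pure NE.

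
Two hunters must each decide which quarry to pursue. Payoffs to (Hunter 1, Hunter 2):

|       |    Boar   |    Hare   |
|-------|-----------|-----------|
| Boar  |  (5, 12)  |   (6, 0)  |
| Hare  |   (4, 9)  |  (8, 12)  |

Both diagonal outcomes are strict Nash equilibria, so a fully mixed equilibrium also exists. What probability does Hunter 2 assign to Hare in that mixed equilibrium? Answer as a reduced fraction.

Hunter 2's mix q on Boar must make Hunter 1 indifferent between Boar and Hare.
Hunter 1's payoff from Boar: 5q + 6(1−q). From Hare: 4q + 8(1−q).
Set equal: 1q = 2(1−q) → q = 2/3.
Probability on Hare is 1 − 2/3 = 1/3.

1/3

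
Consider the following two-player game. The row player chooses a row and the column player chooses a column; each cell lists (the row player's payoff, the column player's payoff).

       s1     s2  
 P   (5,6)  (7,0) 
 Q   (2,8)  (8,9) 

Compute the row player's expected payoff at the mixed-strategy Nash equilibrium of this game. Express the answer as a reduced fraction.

13/2

The column player mixes with probability q on s1, chosen so the row player is indifferent: 5q + 7(1−q) = 2q + 8(1−q) gives q = 1/4.
The row player's expected payoff (from either row, since indifferent) is 5·1/4 + 7·3/4 = 13/2.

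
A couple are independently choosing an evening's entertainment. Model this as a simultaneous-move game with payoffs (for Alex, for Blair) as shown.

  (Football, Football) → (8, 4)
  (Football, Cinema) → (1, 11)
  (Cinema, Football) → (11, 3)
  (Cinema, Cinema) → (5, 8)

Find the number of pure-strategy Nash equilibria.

1

Both Cinema: Alex gets 5 (best alternative 1); Blair gets 8 (best alternative 3). Neither deviates — NE.
Both Football is not a NE: Alex would switch to Cinema (11 > 8).
No other cell survives both best-response checks, so there is 1 pure NE.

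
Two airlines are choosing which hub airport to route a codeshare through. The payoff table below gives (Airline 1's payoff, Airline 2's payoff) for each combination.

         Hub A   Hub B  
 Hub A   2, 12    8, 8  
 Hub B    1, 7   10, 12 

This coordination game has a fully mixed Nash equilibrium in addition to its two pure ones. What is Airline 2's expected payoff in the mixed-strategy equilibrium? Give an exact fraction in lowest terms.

Airline 1 mixes with probability p on Hub A, chosen so Airline 2 is indifferent: 12p + 7(1−p) = 8p + 12(1−p) gives p = 5/9.
Airline 2's expected payoff is 12·5/9 + 7·4/9 = 88/9.

88/9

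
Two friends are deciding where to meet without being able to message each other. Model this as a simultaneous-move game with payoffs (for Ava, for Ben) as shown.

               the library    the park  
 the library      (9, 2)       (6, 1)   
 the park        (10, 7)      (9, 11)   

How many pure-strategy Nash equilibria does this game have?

Both the park: Ava gets 9 (best alternative 6); Ben gets 11 (best alternative 7). Neither deviates — NE.
Both the library is not a NE: Ava would switch to the park (10 > 9).
No other cell survives both best-response checks, so there is 1 pure NE.

1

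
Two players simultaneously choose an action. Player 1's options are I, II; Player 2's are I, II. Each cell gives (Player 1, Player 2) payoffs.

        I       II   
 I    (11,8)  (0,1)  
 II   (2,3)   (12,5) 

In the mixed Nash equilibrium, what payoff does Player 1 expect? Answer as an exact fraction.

Player 2 mixes with probability q on I, chosen so Player 1 is indifferent: 11q + 0(1−q) = 2q + 12(1−q) gives q = 4/7.
Player 1's expected payoff (from either row, since indifferent) is 11·4/7 + 0·3/7 = 44/7.

44/7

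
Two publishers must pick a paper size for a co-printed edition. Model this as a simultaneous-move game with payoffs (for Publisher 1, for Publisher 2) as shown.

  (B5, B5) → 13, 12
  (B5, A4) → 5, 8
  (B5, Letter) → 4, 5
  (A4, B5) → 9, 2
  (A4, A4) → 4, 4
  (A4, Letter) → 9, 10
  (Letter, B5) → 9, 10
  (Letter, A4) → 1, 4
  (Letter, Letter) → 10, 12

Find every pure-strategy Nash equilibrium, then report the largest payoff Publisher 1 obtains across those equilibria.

Both B5 is a pure NE (Publisher 1: 13 ≥ 9; Publisher 2: 12 ≥ 8). Publisher 1 gets 13.
Both Letter is a pure NE (Publisher 1: 10 ≥ 9; Publisher 2: 12 ≥ 10). Publisher 1 gets 10.
Every other cell has a profitable deviation for at least one player. Highest of {13, 10} is 13.

13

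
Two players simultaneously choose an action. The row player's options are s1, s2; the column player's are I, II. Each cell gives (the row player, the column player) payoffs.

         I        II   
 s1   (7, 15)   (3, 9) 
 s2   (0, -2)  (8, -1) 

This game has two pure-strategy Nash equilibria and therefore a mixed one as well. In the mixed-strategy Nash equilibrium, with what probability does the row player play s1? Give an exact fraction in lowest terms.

1/7

The row player's mix p on s1 must make the column player indifferent between I and II.
The column player's payoff from I: 15p + (-2)(1−p). From II: 9p + (-1)(1−p).
Set equal: 6p = 1(1−p) → p = 1/7.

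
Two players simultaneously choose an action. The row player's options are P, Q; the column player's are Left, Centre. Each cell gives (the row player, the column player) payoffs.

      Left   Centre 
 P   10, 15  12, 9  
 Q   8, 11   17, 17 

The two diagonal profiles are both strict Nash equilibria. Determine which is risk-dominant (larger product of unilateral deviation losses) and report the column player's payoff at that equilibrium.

At (P, Left): the row player loses 10 − 8 = 2 by deviating; the column player loses 15 − 9 = 6. Product = 2·6 = 12.
At (Q, Centre): the row player loses 17 − 12 = 5 by deviating; the column player loses 17 − 11 = 6. Product = 5·6 = 30.
30 > 12, so (Q, Centre) is risk-dominant. The column player's payoff there is 17.

17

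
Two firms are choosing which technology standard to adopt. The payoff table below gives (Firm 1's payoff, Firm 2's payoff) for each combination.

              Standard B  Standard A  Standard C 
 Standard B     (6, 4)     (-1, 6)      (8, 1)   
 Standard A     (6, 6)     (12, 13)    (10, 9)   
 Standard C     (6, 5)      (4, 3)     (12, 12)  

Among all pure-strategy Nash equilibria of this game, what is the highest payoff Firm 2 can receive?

13

Both Standard A is a pure NE (Firm 1: 12 ≥ 4; Firm 2: 13 ≥ 9). Firm 2 gets 13.
Both Standard C is a pure NE (Firm 1: 12 ≥ 10; Firm 2: 12 ≥ 5). Firm 2 gets 12.
Every other cell has a profitable deviation for at least one player. Highest of {13, 12} is 13.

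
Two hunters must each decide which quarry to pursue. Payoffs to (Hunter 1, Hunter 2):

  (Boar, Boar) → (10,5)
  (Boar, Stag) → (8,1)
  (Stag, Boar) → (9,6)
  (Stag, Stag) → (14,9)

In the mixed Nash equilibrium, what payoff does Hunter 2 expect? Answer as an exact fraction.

Hunter 1 mixes with probability p on Boar, chosen so Hunter 2 is indifferent: 5p + 6(1−p) = 1p + 9(1−p) gives p = 3/7.
Hunter 2's expected payoff is 5·3/7 + 6·4/7 = 39/7.

39/7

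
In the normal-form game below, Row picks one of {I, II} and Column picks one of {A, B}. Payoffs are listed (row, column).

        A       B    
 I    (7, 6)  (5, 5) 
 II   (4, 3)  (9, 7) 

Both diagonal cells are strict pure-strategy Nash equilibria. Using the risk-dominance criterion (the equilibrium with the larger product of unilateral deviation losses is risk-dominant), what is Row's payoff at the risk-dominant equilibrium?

At (I, A): Row loses 7 − 4 = 3 by deviating; Column loses 6 − 5 = 1. Product = 3·1 = 3.
At (II, B): Row loses 9 − 5 = 4 by deviating; Column loses 7 − 3 = 4. Product = 4·4 = 16.
16 > 3, so (II, B) is risk-dominant. Row's payoff there is 9.

9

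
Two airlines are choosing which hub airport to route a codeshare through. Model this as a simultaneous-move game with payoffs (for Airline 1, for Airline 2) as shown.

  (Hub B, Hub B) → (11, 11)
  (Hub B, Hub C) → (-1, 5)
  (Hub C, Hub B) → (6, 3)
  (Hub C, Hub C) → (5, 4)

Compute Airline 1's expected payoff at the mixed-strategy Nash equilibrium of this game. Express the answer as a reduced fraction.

Airline 2 mixes with probability q on Hub B, chosen so Airline 1 is indifferent: 11q + (-1)(1−q) = 6q + 5(1−q) gives q = 6/11.
Airline 1's expected payoff (from either row, since indifferent) is 11·6/11 + (-1)·5/11 = 61/11.

61/11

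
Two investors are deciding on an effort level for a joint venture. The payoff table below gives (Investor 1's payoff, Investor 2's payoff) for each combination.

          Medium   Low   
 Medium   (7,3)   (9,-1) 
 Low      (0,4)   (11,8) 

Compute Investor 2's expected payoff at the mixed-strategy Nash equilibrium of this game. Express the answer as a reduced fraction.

7/2

Investor 1 mixes with probability p on Medium, chosen so Investor 2 is indifferent: 3p + 4(1−p) = (-1)p + 8(1−p) gives p = 1/2.
Investor 2's expected payoff is 3·1/2 + 4·1/2 = 7/2.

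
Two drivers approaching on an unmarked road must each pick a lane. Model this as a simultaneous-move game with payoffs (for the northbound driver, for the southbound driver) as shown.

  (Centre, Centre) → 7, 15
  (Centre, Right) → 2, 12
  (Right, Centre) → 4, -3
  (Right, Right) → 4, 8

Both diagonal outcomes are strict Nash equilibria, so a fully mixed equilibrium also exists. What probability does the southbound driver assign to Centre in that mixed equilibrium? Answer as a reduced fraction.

The southbound driver's mix q on Centre must make the northbound driver indifferent between Centre and Right.
The northbound driver's payoff from Centre: 7q + 2(1−q). From Right: 4q + 4(1−q).
Set equal: 3q = 2(1−q) → q = 2/5.

2/5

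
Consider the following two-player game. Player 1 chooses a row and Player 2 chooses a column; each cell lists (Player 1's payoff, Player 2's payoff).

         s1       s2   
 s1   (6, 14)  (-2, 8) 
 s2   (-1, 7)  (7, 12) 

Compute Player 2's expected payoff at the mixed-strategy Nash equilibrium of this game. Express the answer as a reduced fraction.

112/11

Player 1 mixes with probability p on s1, chosen so Player 2 is indifferent: 14p + 7(1−p) = 8p + 12(1−p) gives p = 5/11.
Player 2's expected payoff is 14·5/11 + 7·6/11 = 112/11.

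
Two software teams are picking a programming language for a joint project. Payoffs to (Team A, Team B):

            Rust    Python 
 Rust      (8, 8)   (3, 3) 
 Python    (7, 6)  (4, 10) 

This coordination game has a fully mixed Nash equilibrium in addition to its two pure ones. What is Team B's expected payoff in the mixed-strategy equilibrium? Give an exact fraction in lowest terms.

62/9

Team A mixes with probability p on Rust, chosen so Team B is indifferent: 8p + 6(1−p) = 3p + 10(1−p) gives p = 4/9.
Team B's expected payoff is 8·4/9 + 6·5/9 = 62/9.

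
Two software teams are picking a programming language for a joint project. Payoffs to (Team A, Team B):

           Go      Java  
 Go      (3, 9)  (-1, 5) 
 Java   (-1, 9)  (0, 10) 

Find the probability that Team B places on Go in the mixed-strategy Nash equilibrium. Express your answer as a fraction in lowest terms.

1/5

Team B's mix q on Go must make Team A indifferent between Go and Java.
Team A's payoff from Go: 3q + (-1)(1−q). From Java: (-1)q + 0(1−q).
Set equal: 4q = 1(1−q) → q = 1/5.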